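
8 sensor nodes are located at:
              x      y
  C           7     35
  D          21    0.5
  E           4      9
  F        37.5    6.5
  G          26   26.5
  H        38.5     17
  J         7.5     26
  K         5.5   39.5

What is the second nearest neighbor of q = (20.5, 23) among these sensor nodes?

Since √ is increasing, it suffices to compare squared distances:
|qC|² = (20.5−7)² + (23−35)² = 182.25 + 144 = 326.25
|qD|² = (20.5−21)² + (23−0.5)² = 0.25 + 506.25 = 506.5
|qE|² = (20.5−4)² + (23−9)² = 272.25 + 196 = 468.25
|qF|² = (20.5−37.5)² + (23−6.5)² = 289 + 272.25 = 561.25
|qG|² = (20.5−26)² + (23−26.5)² = 30.25 + 12.25 = 42.5
|qH|² = (20.5−38.5)² + (23−17)² = 324 + 36 = 360
|qJ|² = (20.5−7.5)² + (23−26)² = 169 + 9 = 178
|qK|² = (20.5−5.5)² + (23−39.5)² = 225 + 272.25 = 497.25
Sorted ascending: G, J, C, … — the second-nearest is J.

J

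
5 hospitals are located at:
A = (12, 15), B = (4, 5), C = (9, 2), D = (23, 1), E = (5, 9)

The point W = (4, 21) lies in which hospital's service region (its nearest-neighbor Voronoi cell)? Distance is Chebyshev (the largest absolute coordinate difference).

A

d(W,A) = max(8, 6) = 8
d(W,B) = max(0, 16) = 16
d(W,C) = max(5, 19) = 19
d(W,D) = max(19, 20) = 20
d(W,E) = max(1, 12) = 12
A is nearest.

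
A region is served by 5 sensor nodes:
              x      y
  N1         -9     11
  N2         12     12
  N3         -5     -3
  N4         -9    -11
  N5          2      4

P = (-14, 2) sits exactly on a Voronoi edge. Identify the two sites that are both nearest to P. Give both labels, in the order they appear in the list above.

Squared distances from P to each site:
|PN1|² = (-14−(-9))² + (2−11)² = 25 + 81 = 106
|PN2|² = (-14−12)² + (2−12)² = 676 + 100 = 776
|PN3|² = (-14−(-5))² + (2−(-3))² = 81 + 25 = 106
|PN4|² = (-14−(-9))² + (2−(-11))² = 25 + 169 = 194
|PN5|² = (-14−2)² + (2−4)² = 256 + 4 = 260
P is equidistant from N1 and N3 (both at squared distance 106), and every other site is strictly farther — so P lies on the N1–N3 Voronoi edge.

N1 and N3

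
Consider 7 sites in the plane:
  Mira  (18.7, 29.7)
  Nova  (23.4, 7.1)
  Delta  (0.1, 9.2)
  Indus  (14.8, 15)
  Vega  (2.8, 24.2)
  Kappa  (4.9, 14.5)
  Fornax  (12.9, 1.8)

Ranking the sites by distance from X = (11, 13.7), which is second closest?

Kappa

Since √ is increasing, it suffices to compare squared distances:
d²(X, Mira) = (11−18.7)² + (13.7−29.7)² = 59.29 + 256 = 315.29
d²(X, Nova) = (11−23.4)² + (13.7−7.1)² = 153.76 + 43.56 = 197.32
d²(X, Delta) = (11−0.1)² + (13.7−9.2)² = 118.81 + 20.25 = 139.06
d²(X, Indus) = (11−14.8)² + (13.7−15)² = 14.44 + 1.69 = 16.13
d²(X, Vega) = (11−2.8)² + (13.7−24.2)² = 67.24 + 110.25 = 177.49
d²(X, Kappa) = (11−4.9)² + (13.7−14.5)² = 37.21 + 0.64 = 37.85
d²(X, Fornax) = (11−12.9)² + (13.7−1.8)² = 3.61 + 141.61 = 145.22
Sorted ascending: Indus, Kappa, Delta, … — the second-nearest is Kappa.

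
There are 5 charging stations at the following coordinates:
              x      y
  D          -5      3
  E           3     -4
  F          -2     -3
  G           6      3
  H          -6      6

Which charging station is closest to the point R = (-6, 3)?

Squared Euclidean distances:
|RD|² = (-6−(-5))² + (3−3)² = 1 + 0 = 1
|RE|² = (-6−3)² + (3−(-4))² = 81 + 49 = 130
|RF|² = (-6−(-2))² + (3−(-3))² = 16 + 36 = 52
|RG|² = (-6−6)² + (3−3)² = 144 + 0 = 144
|RH|² = (-6−(-6))² + (3−6)² = 0 + 9 = 9
Minimum is at D.

D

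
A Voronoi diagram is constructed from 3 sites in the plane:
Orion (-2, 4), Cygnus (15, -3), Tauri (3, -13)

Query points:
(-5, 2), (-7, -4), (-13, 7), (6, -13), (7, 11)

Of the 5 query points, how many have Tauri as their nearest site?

(-5, 2) — d² to each: Orion:13, Cygnus:425, Tauri:289 → nearest is Orion
(-7, -4) — d² to each: Orion:89, Cygnus:485, Tauri:181 → nearest is Orion
(-13, 7) — d² to each: Orion:130, Cygnus:884, Tauri:656 → nearest is Orion
(6, -13) — d² to each: Orion:353, Cygnus:181, Tauri:9 → nearest is Tauri
(7, 11) — d² to each: Orion:130, Cygnus:260, Tauri:592 → nearest is Orion
1 of the 5 points has Tauri as nearest.

1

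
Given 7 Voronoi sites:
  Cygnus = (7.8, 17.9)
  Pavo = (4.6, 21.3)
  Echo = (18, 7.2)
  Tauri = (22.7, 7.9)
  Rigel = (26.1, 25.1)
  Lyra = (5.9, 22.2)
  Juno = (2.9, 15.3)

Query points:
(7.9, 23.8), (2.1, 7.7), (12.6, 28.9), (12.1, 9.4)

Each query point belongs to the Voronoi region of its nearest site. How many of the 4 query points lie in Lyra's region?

2

(7.9, 23.8) — d² to each: Cygnus:34.82, Pavo:17.14, Echo:377.57, Tauri:471.85, Rigel:332.93, Lyra:6.56, Juno:97.25 → nearest is Lyra
(2.1, 7.7) — d² to each: Cygnus:136.53, Pavo:191.21, Echo:253.06, Tauri:424.4, Rigel:878.76, Lyra:224.69, Juno:58.4 → nearest is Juno
(12.6, 28.9) — d² to each: Cygnus:144.04, Pavo:121.76, Echo:500.05, Tauri:543.01, Rigel:196.69, Lyra:89.78, Juno:279.05 → nearest is Lyra
(12.1, 9.4) — d² to each: Cygnus:90.74, Pavo:197.86, Echo:39.65, Tauri:114.61, Rigel:442.49, Lyra:202.28, Juno:119.45 → nearest is Echo
2 of the 4 points have Lyra as nearest.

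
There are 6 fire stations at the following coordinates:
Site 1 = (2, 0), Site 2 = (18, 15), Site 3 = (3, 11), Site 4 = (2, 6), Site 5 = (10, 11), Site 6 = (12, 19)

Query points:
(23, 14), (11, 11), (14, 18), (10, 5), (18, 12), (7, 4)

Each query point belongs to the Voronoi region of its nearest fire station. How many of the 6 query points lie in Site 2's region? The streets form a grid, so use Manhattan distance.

2

(23, 14) — d to each: Site 1:35, Site 2:6, Site 3:23, Site 4:29, Site 5:16, Site 6:16 → nearest is Site 2
(11, 11) — d to each: Site 1:20, Site 2:11, Site 3:8, Site 4:14, Site 5:1, Site 6:9 → nearest is Site 5
(14, 18) — d to each: Site 1:30, Site 2:7, Site 3:18, Site 4:24, Site 5:11, Site 6:3 → nearest is Site 6
(10, 5) — d to each: Site 1:13, Site 2:18, Site 3:13, Site 4:9, Site 5:6, Site 6:16 → nearest is Site 5
(18, 12) — d to each: Site 1:28, Site 2:3, Site 3:16, Site 4:22, Site 5:9, Site 6:13 → nearest is Site 2
(7, 4) — d to each: Site 1:9, Site 2:22, Site 3:11, Site 4:7, Site 5:10, Site 6:20 → nearest is Site 4
2 of the 6 points have Site 2 as nearest.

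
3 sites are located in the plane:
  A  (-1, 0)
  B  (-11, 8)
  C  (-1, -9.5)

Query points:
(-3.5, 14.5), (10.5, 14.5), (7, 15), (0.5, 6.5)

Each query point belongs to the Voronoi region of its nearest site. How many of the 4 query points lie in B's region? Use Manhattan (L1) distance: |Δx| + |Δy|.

1

(-3.5, 14.5) — d to each: A:17, B:14, C:26.5 → nearest is B
(10.5, 14.5) — d to each: A:26, B:28, C:35.5 → nearest is A
(7, 15) — d to each: A:23, B:25, C:32.5 → nearest is A
(0.5, 6.5) — d to each: A:8, B:13, C:17.5 → nearest is A
1 of the 4 points has B as nearest.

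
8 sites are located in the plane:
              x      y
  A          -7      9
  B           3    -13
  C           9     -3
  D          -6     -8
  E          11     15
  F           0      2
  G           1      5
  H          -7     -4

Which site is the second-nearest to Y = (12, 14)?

G

Compare squared distances (the ordering matches that of the actual distances):
|YA|² = (12−(-7))² + (14−9)² = 361 + 25 = 386
|YB|² = (12−3)² + (14−(-13))² = 81 + 729 = 810
|YC|² = (12−9)² + (14−(-3))² = 9 + 289 = 298
|YD|² = (12−(-6))² + (14−(-8))² = 324 + 484 = 808
|YE|² = (12−11)² + (14−15)² = 1 + 1 = 2
|YF|² = (12−0)² + (14−2)² = 144 + 144 = 288
|YG|² = (12−1)² + (14−5)² = 121 + 81 = 202
|YH|² = (12−(-7))² + (14−(-4))² = 361 + 324 = 685
Sorted ascending: E, G, F, … — the second-nearest is G.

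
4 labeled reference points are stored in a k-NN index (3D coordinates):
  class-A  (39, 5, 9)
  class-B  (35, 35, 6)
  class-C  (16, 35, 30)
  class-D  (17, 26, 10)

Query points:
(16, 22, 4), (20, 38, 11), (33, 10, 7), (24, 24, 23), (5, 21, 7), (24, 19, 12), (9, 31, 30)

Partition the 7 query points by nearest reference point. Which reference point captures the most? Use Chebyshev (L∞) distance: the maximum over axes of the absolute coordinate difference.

(16, 22, 4) — d to each: class-A:23, class-B:19, class-C:26, class-D:6 → nearest is class-D
(20, 38, 11) — d to each: class-A:33, class-B:15, class-C:19, class-D:12 → nearest is class-D
(33, 10, 7) — d to each: class-A:6, class-B:25, class-C:25, class-D:16 → nearest is class-A
(24, 24, 23) — d to each: class-A:19, class-B:17, class-C:11, class-D:13 → nearest is class-C
(5, 21, 7) — d to each: class-A:34, class-B:30, class-C:23, class-D:12 → nearest is class-D
(24, 19, 12) — d to each: class-A:15, class-B:16, class-C:18, class-D:7 → nearest is class-D
(9, 31, 30) — d to each: class-A:30, class-B:26, class-C:7, class-D:20 → nearest is class-C
Tally — class-A:1, class-C:2, class-D:4. class-D captures the most (4).

class-D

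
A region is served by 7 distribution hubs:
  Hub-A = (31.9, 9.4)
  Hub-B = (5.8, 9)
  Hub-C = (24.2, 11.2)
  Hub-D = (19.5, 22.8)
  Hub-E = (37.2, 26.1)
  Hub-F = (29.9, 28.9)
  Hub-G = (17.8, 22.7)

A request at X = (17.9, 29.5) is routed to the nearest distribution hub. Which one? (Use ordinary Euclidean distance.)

Squared Euclidean distances:
d²(X, Hub-A) = (17.9−31.9)² + (29.5−9.4)² = 196 + 404.01 = 600.01
d²(X, Hub-B) = (17.9−5.8)² + (29.5−9)² = 146.41 + 420.25 = 566.66
d²(X, Hub-C) = (17.9−24.2)² + (29.5−11.2)² = 39.69 + 334.89 = 374.58
d²(X, Hub-D) = (17.9−19.5)² + (29.5−22.8)² = 2.56 + 44.89 = 47.45
d²(X, Hub-E) = (17.9−37.2)² + (29.5−26.1)² = 372.49 + 11.56 = 384.05
d²(X, Hub-F) = (17.9−29.9)² + (29.5−28.9)² = 144 + 0.36 = 144.36
d²(X, Hub-G) = (17.9−17.8)² + (29.5−22.7)² = 0.01 + 46.24 = 46.25
The smallest is to Hub-G, so X lies in the Voronoi region of Hub-G.

Hub-G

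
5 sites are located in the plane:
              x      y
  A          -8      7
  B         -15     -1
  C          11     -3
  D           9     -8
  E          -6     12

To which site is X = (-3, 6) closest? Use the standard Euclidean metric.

Since √ is increasing, it suffices to compare squared distances:
|XA|² = (-3−(-8))² + (6−7)² = 25 + 1 = 26
|XB|² = (-3−(-15))² + (6−(-1))² = 144 + 49 = 193
|XC|² = (-3−11)² + (6−(-3))² = 196 + 81 = 277
|XD|² = (-3−9)² + (6−(-8))² = 144 + 196 = 340
|XE|² = (-3−(-6))² + (6−12)² = 9 + 36 = 45
The smallest is to A, so X lies in the Voronoi region of A.

A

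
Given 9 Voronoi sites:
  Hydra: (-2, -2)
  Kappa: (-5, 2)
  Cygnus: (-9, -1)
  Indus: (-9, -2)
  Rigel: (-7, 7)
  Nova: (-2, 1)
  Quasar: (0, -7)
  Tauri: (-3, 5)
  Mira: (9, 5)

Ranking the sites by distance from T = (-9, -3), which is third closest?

Squared Euclidean distances:
d²(T, Hydra) = (-9−(-2))² + (-3−(-2))² = 49 + 1 = 50
d²(T, Kappa) = (-9−(-5))² + (-3−2)² = 16 + 25 = 41
d²(T, Cygnus) = (-9−(-9))² + (-3−(-1))² = 0 + 4 = 4
d²(T, Indus) = (-9−(-9))² + (-3−(-2))² = 0 + 1 = 1
d²(T, Rigel) = (-9−(-7))² + (-3−7)² = 4 + 100 = 104
d²(T, Nova) = (-9−(-2))² + (-3−1)² = 49 + 16 = 65
d²(T, Quasar) = (-9−0)² + (-3−(-7))² = 81 + 16 = 97
d²(T, Tauri) = (-9−(-3))² + (-3−5)² = 36 + 64 = 100
d²(T, Mira) = (-9−9)² + (-3−5)² = 324 + 64 = 388
Sorted ascending: Indus, Cygnus, Kappa, Hydra, … — the third-nearest is Kappa.

Kappa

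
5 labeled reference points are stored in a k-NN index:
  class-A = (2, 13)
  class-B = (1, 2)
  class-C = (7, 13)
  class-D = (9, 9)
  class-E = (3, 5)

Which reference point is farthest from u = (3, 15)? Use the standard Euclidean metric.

Since √ is increasing, it suffices to compare squared distances:
d²(u, class-A) = (3−2)² + (15−13)² = 1 + 4 = 5
d²(u, class-B) = (3−1)² + (15−2)² = 4 + 169 = 173
d²(u, class-C) = (3−7)² + (15−13)² = 16 + 4 = 20
d²(u, class-D) = (3−9)² + (15−9)² = 36 + 36 = 72
d²(u, class-E) = (3−3)² + (15−5)² = 0 + 100 = 100
The largest is to class-B.

class-B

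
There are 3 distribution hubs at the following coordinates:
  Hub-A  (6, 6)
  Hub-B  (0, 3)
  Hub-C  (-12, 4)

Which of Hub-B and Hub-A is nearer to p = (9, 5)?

Hub-A

Compare squared distances:
d²(p, Hub-B) = (9−0)² + (5−3)² = 81 + 4 = 85
d²(p, Hub-A) = (9−6)² + (5−6)² = 9 + 1 = 10
85 > 10, so Hub-A is closer.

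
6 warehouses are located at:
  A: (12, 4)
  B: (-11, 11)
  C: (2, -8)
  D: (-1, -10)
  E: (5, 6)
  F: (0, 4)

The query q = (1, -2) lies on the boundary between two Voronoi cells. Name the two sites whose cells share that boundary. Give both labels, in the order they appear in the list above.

Squared distances from q to each site:
|qA|² = (1−12)² + (-2−4)² = 121 + 36 = 157
|qB|² = (1−(-11))² + (-2−11)² = 144 + 169 = 313
|qC|² = (1−2)² + (-2−(-8))² = 1 + 36 = 37
|qD|² = (1−(-1))² + (-2−(-10))² = 4 + 64 = 68
|qE|² = (1−5)² + (-2−6)² = 16 + 64 = 80
|qF|² = (1−0)² + (-2−4)² = 1 + 36 = 37
q is equidistant from C and F (both at squared distance 37), and every other site is strictly farther — so q lies on the C–F Voronoi edge.

C and F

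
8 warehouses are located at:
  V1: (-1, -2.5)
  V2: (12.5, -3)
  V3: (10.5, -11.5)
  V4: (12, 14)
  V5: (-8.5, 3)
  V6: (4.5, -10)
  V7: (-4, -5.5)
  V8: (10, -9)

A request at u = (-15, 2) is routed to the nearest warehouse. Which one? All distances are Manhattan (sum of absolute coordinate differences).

d(u,V1) = |-15−(-1)| + |2−(-2.5)| = 14 + 4.5 = 18.5
d(u,V2) = |-15−12.5| + |2−(-3)| = 27.5 + 5 = 32.5
d(u,V3) = |-15−10.5| + |2−(-11.5)| = 25.5 + 13.5 = 39
d(u,V4) = |-15−12| + |2−14| = 27 + 12 = 39
d(u,V5) = |-15−(-8.5)| + |2−3| = 6.5 + 1 = 7.5
d(u,V6) = |-15−4.5| + |2−(-10)| = 19.5 + 12 = 31.5
d(u,V7) = |-15−(-4)| + |2−(-5.5)| = 11 + 7.5 = 18.5
d(u,V8) = |-15−10| + |2−(-9)| = 25 + 11 = 36
Minimum is at V5.

V5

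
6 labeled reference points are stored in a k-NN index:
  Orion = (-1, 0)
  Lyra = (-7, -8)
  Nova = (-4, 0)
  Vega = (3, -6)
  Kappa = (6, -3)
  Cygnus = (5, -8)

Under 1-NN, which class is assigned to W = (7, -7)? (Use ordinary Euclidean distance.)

Compare squared distances (the ordering matches that of the actual distances):
d²(W, Orion) = 64 + 49 = 113
d²(W, Lyra) = 196 + 1 = 197
d²(W, Nova) = 121 + 49 = 170
d²(W, Vega) = 16 + 1 = 17
d²(W, Kappa) = 1 + 16 = 17
d²(W, Cygnus) = 4 + 1 = 5
Minimum is at Cygnus.

Cygnus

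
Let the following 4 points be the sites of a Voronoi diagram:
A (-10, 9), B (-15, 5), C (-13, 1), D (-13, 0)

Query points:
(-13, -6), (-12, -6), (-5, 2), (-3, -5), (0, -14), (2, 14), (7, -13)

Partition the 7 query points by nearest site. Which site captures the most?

D

(-13, -6) — d² to each: A:234, B:125, C:49, D:36 → nearest is D
(-12, -6) — d² to each: A:229, B:130, C:50, D:37 → nearest is D
(-5, 2) — d² to each: A:74, B:109, C:65, D:68 → nearest is C
(-3, -5) — d² to each: A:245, B:244, C:136, D:125 → nearest is D
(0, -14) — d² to each: A:629, B:586, C:394, D:365 → nearest is D
(2, 14) — d² to each: A:169, B:370, C:394, D:421 → nearest is A
(7, -13) — d² to each: A:773, B:808, C:596, D:569 → nearest is D
Tally — A:1, C:1, D:5. D captures the most (5).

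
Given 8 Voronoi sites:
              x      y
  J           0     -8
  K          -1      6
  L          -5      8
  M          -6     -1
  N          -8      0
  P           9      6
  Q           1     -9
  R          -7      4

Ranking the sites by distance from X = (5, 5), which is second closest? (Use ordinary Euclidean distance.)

K

Squared Euclidean distances:
|XJ|² = (5−0)² + (5−(-8))² = 25 + 169 = 194
|XK|² = (5−(-1))² + (5−6)² = 36 + 1 = 37
|XL|² = (5−(-5))² + (5−8)² = 100 + 9 = 109
|XM|² = (5−(-6))² + (5−(-1))² = 121 + 36 = 157
|XN|² = (5−(-8))² + (5−0)² = 169 + 25 = 194
|XP|² = (5−9)² + (5−6)² = 16 + 1 = 17
|XQ|² = (5−1)² + (5−(-9))² = 16 + 196 = 212
|XR|² = (5−(-7))² + (5−4)² = 144 + 1 = 145
Sorted ascending: P, K, L, … — the second-nearest is K.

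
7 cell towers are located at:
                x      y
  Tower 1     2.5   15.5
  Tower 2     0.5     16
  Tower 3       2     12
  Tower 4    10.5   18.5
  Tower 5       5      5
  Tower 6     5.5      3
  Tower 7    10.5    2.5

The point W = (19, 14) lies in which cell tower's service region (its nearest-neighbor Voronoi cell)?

Tower 4

Since √ is increasing, it suffices to compare squared distances:
d²(W, Tower 1) = (19−2.5)² + (14−15.5)² = 272.25 + 2.25 = 274.5
d²(W, Tower 2) = (19−0.5)² + (14−16)² = 342.25 + 4 = 346.25
d²(W, Tower 3) = (19−2)² + (14−12)² = 289 + 4 = 293
d²(W, Tower 4) = (19−10.5)² + (14−18.5)² = 72.25 + 20.25 = 92.5
d²(W, Tower 5) = (19−5)² + (14−5)² = 196 + 81 = 277
d²(W, Tower 6) = (19−5.5)² + (14−3)² = 182.25 + 121 = 303.25
d²(W, Tower 7) = (19−10.5)² + (14−2.5)² = 72.25 + 132.25 = 204.5
Minimum is at Tower 4.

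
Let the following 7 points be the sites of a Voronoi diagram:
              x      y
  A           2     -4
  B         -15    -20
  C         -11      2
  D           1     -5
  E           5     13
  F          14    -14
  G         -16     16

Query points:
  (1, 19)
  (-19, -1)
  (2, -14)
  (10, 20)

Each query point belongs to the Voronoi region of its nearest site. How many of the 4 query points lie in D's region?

1

(1, 19) — d² to each: A:530, B:1777, C:433, D:576, E:52, F:1258, G:298 → nearest is E
(-19, -1) — d² to each: A:450, B:377, C:73, D:416, E:772, F:1258, G:298 → nearest is C
(2, -14) — d² to each: A:100, B:325, C:425, D:82, E:738, F:144, G:1224 → nearest is D
(10, 20) — d² to each: A:640, B:2225, C:765, D:706, E:74, F:1172, G:692 → nearest is E
1 of the 4 points has D as nearest.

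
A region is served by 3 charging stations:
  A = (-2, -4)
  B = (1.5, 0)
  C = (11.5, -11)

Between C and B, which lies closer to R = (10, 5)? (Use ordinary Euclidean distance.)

Compare squared distances:
|RC|² = (10−11.5)² + (5−(-11))² = 2.25 + 256 = 258.25
|RB|² = (10−1.5)² + (5−0)² = 72.25 + 25 = 97.25
258.25 > 97.25, so B is closer.

B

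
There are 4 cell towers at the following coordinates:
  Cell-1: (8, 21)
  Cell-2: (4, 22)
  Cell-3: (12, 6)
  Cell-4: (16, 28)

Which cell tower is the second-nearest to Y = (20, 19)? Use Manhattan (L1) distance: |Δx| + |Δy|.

d(Y, Cell-1) = 12 + 2 = 14
d(Y, Cell-2) = 16 + 3 = 19
d(Y, Cell-3) = 8 + 13 = 21
d(Y, Cell-4) = 4 + 9 = 13
Sorted ascending: Cell-4, Cell-1, Cell-2, … — the second-nearest is Cell-1.

Cell-1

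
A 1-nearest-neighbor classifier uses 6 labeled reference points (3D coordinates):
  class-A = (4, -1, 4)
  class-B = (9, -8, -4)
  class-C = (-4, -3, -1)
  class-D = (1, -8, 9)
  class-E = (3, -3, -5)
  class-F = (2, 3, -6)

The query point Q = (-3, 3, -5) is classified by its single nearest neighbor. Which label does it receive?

Squared Euclidean distances:
d²(Q, class-A) = (-3−4)² + (3−(-1))² + (-5−4)² = 49 + 16 + 81 = 146
d²(Q, class-B) = (-3−9)² + (3−(-8))² + (-5−(-4))² = 144 + 121 + 1 = 266
d²(Q, class-C) = (-3−(-4))² + (3−(-3))² + (-5−(-1))² = 1 + 36 + 16 = 53
d²(Q, class-D) = (-3−1)² + (3−(-8))² + (-5−9)² = 16 + 121 + 196 = 333
d²(Q, class-E) = (-3−3)² + (3−(-3))² + (-5−(-5))² = 36 + 36 + 0 = 72
d²(Q, class-F) = (-3−2)² + (3−3)² + (-5−(-6))² = 25 + 0 + 1 = 26
Minimum is at class-F.

class-F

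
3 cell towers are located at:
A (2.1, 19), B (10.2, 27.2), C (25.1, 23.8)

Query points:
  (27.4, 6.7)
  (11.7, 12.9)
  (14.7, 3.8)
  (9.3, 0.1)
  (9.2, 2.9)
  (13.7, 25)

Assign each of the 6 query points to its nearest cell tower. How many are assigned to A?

(27.4, 6.7) — d² to each: A:791.38, B:716.09, C:297.7 → nearest is C
(11.7, 12.9) — d² to each: A:129.37, B:206.74, C:298.37 → nearest is A
(14.7, 3.8) — d² to each: A:389.8, B:567.81, C:508.16 → nearest is A
(9.3, 0.1) — d² to each: A:409.05, B:735.22, C:811.33 → nearest is A
(9.2, 2.9) — d² to each: A:309.62, B:591.49, C:689.62 → nearest is A
(13.7, 25) — d² to each: A:170.56, B:17.09, C:131.4 → nearest is B
4 of the 6 points have A as nearest.

4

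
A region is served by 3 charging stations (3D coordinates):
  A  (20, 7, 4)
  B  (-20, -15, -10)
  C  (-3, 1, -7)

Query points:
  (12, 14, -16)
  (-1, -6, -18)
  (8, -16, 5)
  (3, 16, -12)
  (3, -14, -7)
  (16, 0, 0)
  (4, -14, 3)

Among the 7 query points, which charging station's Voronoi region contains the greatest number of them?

C

(12, 14, -16) — d² to each: A:513, B:1901, C:475 → nearest is C
(-1, -6, -18) — d² to each: A:1094, B:506, C:174 → nearest is C
(8, -16, 5) — d² to each: A:674, B:1010, C:554 → nearest is C
(3, 16, -12) — d² to each: A:626, B:1494, C:286 → nearest is C
(3, -14, -7) — d² to each: A:851, B:539, C:261 → nearest is C
(16, 0, 0) — d² to each: A:81, B:1621, C:411 → nearest is A
(4, -14, 3) — d² to each: A:698, B:746, C:374 → nearest is C
Tally — A:1, C:6. C captures the most (6).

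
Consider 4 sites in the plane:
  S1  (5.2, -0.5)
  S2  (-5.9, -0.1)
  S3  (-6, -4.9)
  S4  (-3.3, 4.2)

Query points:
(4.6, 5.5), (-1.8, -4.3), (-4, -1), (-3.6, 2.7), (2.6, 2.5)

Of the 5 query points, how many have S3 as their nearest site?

(4.6, 5.5) — d² to each: S1:36.36, S2:141.61, S3:220.52, S4:64.1 → nearest is S1
(-1.8, -4.3) — d² to each: S1:63.44, S2:34.45, S3:18, S4:74.5 → nearest is S3
(-4, -1) — d² to each: S1:84.89, S2:4.42, S3:19.21, S4:27.53 → nearest is S2
(-3.6, 2.7) — d² to each: S1:87.68, S2:13.13, S3:63.52, S4:2.34 → nearest is S4
(2.6, 2.5) — d² to each: S1:15.76, S2:79.01, S3:128.72, S4:37.7 → nearest is S1
1 of the 5 points has S3 as nearest.

1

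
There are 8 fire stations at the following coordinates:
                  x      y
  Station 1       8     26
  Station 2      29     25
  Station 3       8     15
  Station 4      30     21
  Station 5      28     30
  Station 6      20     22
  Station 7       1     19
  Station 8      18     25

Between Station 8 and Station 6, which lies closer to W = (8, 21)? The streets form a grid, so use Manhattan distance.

Station 6

d(W, Station 8) = |8−18| + |21−25| = 10 + 4 = 14
d(W, Station 6) = |8−20| + |21−22| = 12 + 1 = 13
14 > 13, so Station 6 is closer.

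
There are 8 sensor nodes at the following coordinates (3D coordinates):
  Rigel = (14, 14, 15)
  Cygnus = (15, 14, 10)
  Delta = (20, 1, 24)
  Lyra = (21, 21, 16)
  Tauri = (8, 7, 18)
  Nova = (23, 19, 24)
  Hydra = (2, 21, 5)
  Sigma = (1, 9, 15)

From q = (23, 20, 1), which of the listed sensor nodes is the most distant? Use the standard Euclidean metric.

Squared Euclidean distances:
d²(q, Rigel) = (23−14)² + (20−14)² + (1−15)² = 81 + 36 + 196 = 313
d²(q, Cygnus) = (23−15)² + (20−14)² + (1−10)² = 64 + 36 + 81 = 181
d²(q, Delta) = (23−20)² + (20−1)² + (1−24)² = 9 + 361 + 529 = 899
d²(q, Lyra) = (23−21)² + (20−21)² + (1−16)² = 4 + 1 + 225 = 230
d²(q, Tauri) = (23−8)² + (20−7)² + (1−18)² = 225 + 169 + 289 = 683
d²(q, Nova) = (23−23)² + (20−19)² + (1−24)² = 0 + 1 + 529 = 530
d²(q, Hydra) = (23−2)² + (20−21)² + (1−5)² = 441 + 1 + 16 = 458
d²(q, Sigma) = (23−1)² + (20−9)² + (1−15)² = 484 + 121 + 196 = 801
The largest is to Delta.

Delta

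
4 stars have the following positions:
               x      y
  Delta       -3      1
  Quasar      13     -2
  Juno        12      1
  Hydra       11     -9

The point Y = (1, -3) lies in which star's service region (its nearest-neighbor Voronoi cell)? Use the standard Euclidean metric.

Squared Euclidean distances:
d²(Y, Delta) = (1−(-3))² + (-3−1)² = 16 + 16 = 32
d²(Y, Quasar) = (1−13)² + (-3−(-2))² = 144 + 1 = 145
d²(Y, Juno) = (1−12)² + (-3−1)² = 121 + 16 = 137
d²(Y, Hydra) = (1−11)² + (-3−(-9))² = 100 + 36 = 136
Delta is nearest.

Delta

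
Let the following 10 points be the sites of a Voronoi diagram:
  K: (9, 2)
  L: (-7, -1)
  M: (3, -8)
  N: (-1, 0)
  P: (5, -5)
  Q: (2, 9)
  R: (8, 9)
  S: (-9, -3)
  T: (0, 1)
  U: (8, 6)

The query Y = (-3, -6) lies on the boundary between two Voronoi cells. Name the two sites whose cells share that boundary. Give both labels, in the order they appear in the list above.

M and N

Squared distances from Y to each site:
|YK|² = 144 + 64 = 208
|YL|² = 16 + 25 = 41
|YM|² = 36 + 4 = 40
|YN|² = 4 + 36 = 40
|YP|² = 64 + 1 = 65
|YQ|² = 25 + 225 = 250
|YR|² = 121 + 225 = 346
|YS|² = 36 + 9 = 45
|YT|² = 9 + 49 = 58
|YU|² = 121 + 144 = 265
Y is equidistant from M and N (both at squared distance 40), and every other site is strictly farther — so Y lies on the M–N Voronoi edge.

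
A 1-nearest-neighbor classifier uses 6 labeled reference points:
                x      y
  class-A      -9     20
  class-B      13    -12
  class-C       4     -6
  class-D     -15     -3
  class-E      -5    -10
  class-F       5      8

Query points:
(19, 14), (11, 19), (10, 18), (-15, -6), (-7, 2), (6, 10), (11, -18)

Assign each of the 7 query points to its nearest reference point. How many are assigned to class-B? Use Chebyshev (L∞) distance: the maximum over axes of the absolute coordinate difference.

1

(19, 14) — d to each: class-A:28, class-B:26, class-C:20, class-D:34, class-E:24, class-F:14 → nearest is class-F
(11, 19) — d to each: class-A:20, class-B:31, class-C:25, class-D:26, class-E:29, class-F:11 → nearest is class-F
(10, 18) — d to each: class-A:19, class-B:30, class-C:24, class-D:25, class-E:28, class-F:10 → nearest is class-F
(-15, -6) — d to each: class-A:26, class-B:28, class-C:19, class-D:3, class-E:10, class-F:20 → nearest is class-D
(-7, 2) — d to each: class-A:18, class-B:20, class-C:11, class-D:8, class-E:12, class-F:12 → nearest is class-D
(6, 10) — d to each: class-A:15, class-B:22, class-C:16, class-D:21, class-E:20, class-F:2 → nearest is class-F
(11, -18) — d to each: class-A:38, class-B:6, class-C:12, class-D:26, class-E:16, class-F:26 → nearest is class-B
1 of the 7 points has class-B as nearest.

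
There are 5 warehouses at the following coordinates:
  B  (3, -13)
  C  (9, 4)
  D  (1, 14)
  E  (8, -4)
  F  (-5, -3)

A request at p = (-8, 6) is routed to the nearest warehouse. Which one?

F

Squared Euclidean distances:
|pB|² = (-8−3)² + (6−(-13))² = 121 + 361 = 482
|pC|² = (-8−9)² + (6−4)² = 289 + 4 = 293
|pD|² = (-8−1)² + (6−14)² = 81 + 64 = 145
|pE|² = (-8−8)² + (6−(-4))² = 256 + 100 = 356
|pF|² = (-8−(-5))² + (6−(-3))² = 9 + 81 = 90
Minimum is at F.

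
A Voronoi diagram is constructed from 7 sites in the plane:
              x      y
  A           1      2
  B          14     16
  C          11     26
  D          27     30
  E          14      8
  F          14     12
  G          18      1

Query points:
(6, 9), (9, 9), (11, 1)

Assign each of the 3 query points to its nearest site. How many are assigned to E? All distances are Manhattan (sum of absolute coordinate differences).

(6, 9) — d to each: A:12, B:15, C:22, D:42, E:9, F:11, G:20 → nearest is E
(9, 9) — d to each: A:15, B:12, C:19, D:39, E:6, F:8, G:17 → nearest is E
(11, 1) — d to each: A:11, B:18, C:25, D:45, E:10, F:14, G:7 → nearest is G
2 of the 3 points have E as nearest.

2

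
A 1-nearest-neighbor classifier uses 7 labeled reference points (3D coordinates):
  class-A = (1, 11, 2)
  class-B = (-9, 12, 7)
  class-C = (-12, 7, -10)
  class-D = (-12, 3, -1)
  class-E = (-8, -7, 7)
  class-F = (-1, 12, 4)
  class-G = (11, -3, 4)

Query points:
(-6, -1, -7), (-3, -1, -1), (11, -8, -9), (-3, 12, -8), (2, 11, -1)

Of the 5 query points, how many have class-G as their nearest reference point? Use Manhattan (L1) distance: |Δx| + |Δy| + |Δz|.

(-6, -1, -7) — d to each: class-A:28, class-B:30, class-C:17, class-D:16, class-E:22, class-F:29, class-G:30 → nearest is class-D
(-3, -1, -1) — d to each: class-A:19, class-B:27, class-C:26, class-D:13, class-E:19, class-F:20, class-G:21 → nearest is class-D
(11, -8, -9) — d to each: class-A:40, class-B:56, class-C:39, class-D:42, class-E:36, class-F:45, class-G:18 → nearest is class-G
(-3, 12, -8) — d to each: class-A:15, class-B:21, class-C:16, class-D:25, class-E:39, class-F:14, class-G:41 → nearest is class-F
(2, 11, -1) — d to each: class-A:4, class-B:20, class-C:27, class-D:22, class-E:36, class-F:9, class-G:28 → nearest is class-A
1 of the 5 points has class-G as nearest.

1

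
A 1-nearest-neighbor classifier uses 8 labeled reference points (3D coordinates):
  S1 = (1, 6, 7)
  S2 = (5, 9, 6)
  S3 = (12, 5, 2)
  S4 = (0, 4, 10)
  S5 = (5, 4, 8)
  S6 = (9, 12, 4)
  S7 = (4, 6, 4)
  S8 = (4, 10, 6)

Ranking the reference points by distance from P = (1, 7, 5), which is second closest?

Since √ is increasing, it suffices to compare squared distances:
|PS1|² = 0 + 1 + 4 = 5
|PS2|² = 16 + 4 + 1 = 21
|PS3|² = 121 + 4 + 9 = 134
|PS4|² = 1 + 9 + 25 = 35
|PS5|² = 16 + 9 + 9 = 34
|PS6|² = 64 + 25 + 1 = 90
|PS7|² = 9 + 1 + 1 = 11
|PS8|² = 9 + 9 + 1 = 19
Sorted ascending: S1, S7, S8, … — the second-nearest is S7.

S7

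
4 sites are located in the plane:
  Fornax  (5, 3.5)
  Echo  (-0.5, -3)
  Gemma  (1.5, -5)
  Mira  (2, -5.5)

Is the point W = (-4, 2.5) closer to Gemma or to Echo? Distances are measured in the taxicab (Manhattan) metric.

Echo

d(W, Gemma) = |-4−1.5| + |2.5−(-5)| = 5.5 + 7.5 = 13
d(W, Echo) = |-4−(-0.5)| + |2.5−(-3)| = 3.5 + 5.5 = 9
13 > 9, so Echo is closer.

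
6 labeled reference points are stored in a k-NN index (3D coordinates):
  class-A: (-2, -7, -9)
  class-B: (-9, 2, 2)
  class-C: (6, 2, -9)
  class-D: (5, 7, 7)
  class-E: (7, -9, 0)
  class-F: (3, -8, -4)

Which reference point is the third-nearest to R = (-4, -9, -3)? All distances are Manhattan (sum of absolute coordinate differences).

d(R, class-A) = |-4−(-2)| + |-9−(-7)| + |-3−(-9)| = 2 + 2 + 6 = 10
d(R, class-B) = |-4−(-9)| + |-9−2| + |-3−2| = 5 + 11 + 5 = 21
d(R, class-C) = |-4−6| + |-9−2| + |-3−(-9)| = 10 + 11 + 6 = 27
d(R, class-D) = |-4−5| + |-9−7| + |-3−7| = 9 + 16 + 10 = 35
d(R, class-E) = |-4−7| + |-9−(-9)| + |-3−0| = 11 + 0 + 3 = 14
d(R, class-F) = |-4−3| + |-9−(-8)| + |-3−(-4)| = 7 + 1 + 1 = 9
Sorted ascending: class-F, class-A, class-E, class-B, … — the third-nearest is class-E.

class-E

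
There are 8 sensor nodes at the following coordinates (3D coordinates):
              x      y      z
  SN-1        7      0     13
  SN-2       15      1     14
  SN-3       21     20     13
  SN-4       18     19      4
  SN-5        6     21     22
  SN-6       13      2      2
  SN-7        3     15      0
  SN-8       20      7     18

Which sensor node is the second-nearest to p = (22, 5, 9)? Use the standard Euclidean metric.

Since √ is increasing, it suffices to compare squared distances:
d²(p, SN-1) = (22−7)² + (5−0)² + (9−13)² = 225 + 25 + 16 = 266
d²(p, SN-2) = (22−15)² + (5−1)² + (9−14)² = 49 + 16 + 25 = 90
d²(p, SN-3) = (22−21)² + (5−20)² + (9−13)² = 1 + 225 + 16 = 242
d²(p, SN-4) = (22−18)² + (5−19)² + (9−4)² = 16 + 196 + 25 = 237
d²(p, SN-5) = (22−6)² + (5−21)² + (9−22)² = 256 + 256 + 169 = 681
d²(p, SN-6) = (22−13)² + (5−2)² + (9−2)² = 81 + 9 + 49 = 139
d²(p, SN-7) = (22−3)² + (5−15)² + (9−0)² = 361 + 100 + 81 = 542
d²(p, SN-8) = (22−20)² + (5−7)² + (9−18)² = 4 + 4 + 81 = 89
Sorted ascending: SN-8, SN-2, SN-6, … — the second-nearest is SN-2.

SN-2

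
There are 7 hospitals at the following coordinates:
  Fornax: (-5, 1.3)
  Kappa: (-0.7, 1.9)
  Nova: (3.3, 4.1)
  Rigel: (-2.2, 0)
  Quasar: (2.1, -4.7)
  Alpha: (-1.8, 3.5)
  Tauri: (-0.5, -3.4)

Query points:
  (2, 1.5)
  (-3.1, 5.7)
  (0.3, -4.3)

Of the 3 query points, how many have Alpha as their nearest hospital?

1

(2, 1.5) — d² to each: Fornax:49.04, Kappa:7.45, Nova:8.45, Rigel:19.89, Quasar:38.45, Alpha:18.44, Tauri:30.26 → nearest is Kappa
(-3.1, 5.7) — d² to each: Fornax:22.97, Kappa:20.2, Nova:43.52, Rigel:33.3, Quasar:135.2, Alpha:6.53, Tauri:89.57 → nearest is Alpha
(0.3, -4.3) — d² to each: Fornax:59.45, Kappa:39.44, Nova:79.56, Rigel:24.74, Quasar:3.4, Alpha:65.25, Tauri:1.45 → nearest is Tauri
1 of the 3 points has Alpha as nearest.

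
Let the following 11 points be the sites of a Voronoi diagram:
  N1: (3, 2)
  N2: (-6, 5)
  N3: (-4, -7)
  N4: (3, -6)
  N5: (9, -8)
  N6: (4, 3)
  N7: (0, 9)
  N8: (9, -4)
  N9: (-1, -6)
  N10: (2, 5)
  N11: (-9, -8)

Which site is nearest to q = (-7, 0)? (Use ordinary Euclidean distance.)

Compare squared distances (the ordering matches that of the actual distances):
|qN1|² = (-7−3)² + (0−2)² = 100 + 4 = 104
|qN2|² = (-7−(-6))² + (0−5)² = 1 + 25 = 26
|qN3|² = (-7−(-4))² + (0−(-7))² = 9 + 49 = 58
|qN4|² = (-7−3)² + (0−(-6))² = 100 + 36 = 136
|qN5|² = (-7−9)² + (0−(-8))² = 256 + 64 = 320
|qN6|² = (-7−4)² + (0−3)² = 121 + 9 = 130
|qN7|² = (-7−0)² + (0−9)² = 49 + 81 = 130
|qN8|² = (-7−9)² + (0−(-4))² = 256 + 16 = 272
|qN9|² = (-7−(-1))² + (0−(-6))² = 36 + 36 = 72
d²(q, N10) = (-7−2)² + (0−5)² = 81 + 25 = 106
d²(q, N11) = (-7−(-9))² + (0−(-8))² = 4 + 64 = 68
N2 is nearest.

N2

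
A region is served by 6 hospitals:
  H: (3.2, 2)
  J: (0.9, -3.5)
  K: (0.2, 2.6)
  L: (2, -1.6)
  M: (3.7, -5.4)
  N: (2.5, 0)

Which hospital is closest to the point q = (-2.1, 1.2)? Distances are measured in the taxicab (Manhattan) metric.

d(q,H) = 5.3 + 0.8 = 6.1
d(q,J) = 3 + 4.7 = 7.7
d(q,K) = 2.3 + 1.4 = 3.7
d(q,L) = 4.1 + 2.8 = 6.9
d(q,M) = 5.8 + 6.6 = 12.4
d(q,N) = 4.6 + 1.2 = 5.8
K is nearest.

K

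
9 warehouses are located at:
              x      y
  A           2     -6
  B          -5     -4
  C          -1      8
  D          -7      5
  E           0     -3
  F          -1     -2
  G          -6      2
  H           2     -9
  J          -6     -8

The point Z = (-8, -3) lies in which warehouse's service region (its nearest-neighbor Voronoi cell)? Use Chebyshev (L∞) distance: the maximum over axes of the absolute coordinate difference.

B

d(Z,A) = max(10, 3) = 10
d(Z,B) = max(3, 1) = 3
d(Z,C) = max(7, 11) = 11
d(Z,D) = max(1, 8) = 8
d(Z,E) = max(8, 0) = 8
d(Z,F) = max(7, 1) = 7
d(Z,G) = max(2, 5) = 5
d(Z,H) = max(10, 6) = 10
d(Z,J) = max(2, 5) = 5
Minimum is at B.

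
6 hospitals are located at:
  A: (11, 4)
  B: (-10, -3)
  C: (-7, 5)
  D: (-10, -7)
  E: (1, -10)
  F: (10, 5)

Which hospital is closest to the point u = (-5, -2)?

B

Compare squared distances (the ordering matches that of the actual distances):
|uA|² = 256 + 36 = 292
|uB|² = 25 + 1 = 26
|uC|² = 4 + 49 = 53
|uD|² = 25 + 25 = 50
|uE|² = 36 + 64 = 100
|uF|² = 225 + 49 = 274
Minimum is at B.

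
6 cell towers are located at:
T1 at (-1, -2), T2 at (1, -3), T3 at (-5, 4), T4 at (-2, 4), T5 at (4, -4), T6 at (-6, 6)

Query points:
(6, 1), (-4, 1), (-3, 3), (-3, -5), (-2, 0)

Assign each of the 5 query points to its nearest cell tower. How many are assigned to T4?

1

(6, 1) — d² to each: T1:58, T2:41, T3:130, T4:73, T5:29, T6:169 → nearest is T5
(-4, 1) — d² to each: T1:18, T2:41, T3:10, T4:13, T5:89, T6:29 → nearest is T3
(-3, 3) — d² to each: T1:29, T2:52, T3:5, T4:2, T5:98, T6:18 → nearest is T4
(-3, -5) — d² to each: T1:13, T2:20, T3:85, T4:82, T5:50, T6:130 → nearest is T1
(-2, 0) — d² to each: T1:5, T2:18, T3:25, T4:16, T5:52, T6:52 → nearest is T1
1 of the 5 points has T4 as nearest.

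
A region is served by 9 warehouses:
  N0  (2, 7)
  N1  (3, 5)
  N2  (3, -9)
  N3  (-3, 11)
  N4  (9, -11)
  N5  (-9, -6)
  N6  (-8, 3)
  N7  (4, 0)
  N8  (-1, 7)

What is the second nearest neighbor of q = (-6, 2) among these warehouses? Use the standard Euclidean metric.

Compare squared distances (the ordering matches that of the actual distances):
|qN0|² = 64 + 25 = 89
|qN1|² = 81 + 9 = 90
|qN2|² = 81 + 121 = 202
|qN3|² = 9 + 81 = 90
|qN4|² = 225 + 169 = 394
|qN5|² = 9 + 64 = 73
|qN6|² = 4 + 1 = 5
|qN7|² = 100 + 4 = 104
|qN8|² = 25 + 25 = 50
Sorted ascending: N6, N8, N5, … — the second-nearest is N8.

N8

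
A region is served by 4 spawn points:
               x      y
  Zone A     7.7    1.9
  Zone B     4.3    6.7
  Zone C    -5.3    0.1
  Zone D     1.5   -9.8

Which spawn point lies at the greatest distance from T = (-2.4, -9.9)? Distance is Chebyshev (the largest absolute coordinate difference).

d(T, Zone A) = max(10.1, 11.8) = 11.8
d(T, Zone B) = max(6.7, 16.6) = 16.6
d(T, Zone C) = max(2.9, 10) = 10
d(T, Zone D) = max(3.9, 0.1) = 3.9
The largest is to Zone B.

Zone B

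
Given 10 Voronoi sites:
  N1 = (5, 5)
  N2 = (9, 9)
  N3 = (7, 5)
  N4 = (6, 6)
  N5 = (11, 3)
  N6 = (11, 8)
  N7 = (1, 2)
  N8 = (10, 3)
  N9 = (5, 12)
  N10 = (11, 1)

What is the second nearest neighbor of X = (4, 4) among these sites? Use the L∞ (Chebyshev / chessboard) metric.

N4

d(X,N1) = max(1, 1) = 1
d(X,N2) = max(5, 5) = 5
d(X,N3) = max(3, 1) = 3
d(X,N4) = max(2, 2) = 2
d(X,N5) = max(7, 1) = 7
d(X,N6) = max(7, 4) = 7
d(X,N7) = max(3, 2) = 3
d(X,N8) = max(6, 1) = 6
d(X,N9) = max(1, 8) = 8
d(X, N10) = max(7, 3) = 7
Sorted ascending: N1, N4, N3, … — the second-nearest is N4.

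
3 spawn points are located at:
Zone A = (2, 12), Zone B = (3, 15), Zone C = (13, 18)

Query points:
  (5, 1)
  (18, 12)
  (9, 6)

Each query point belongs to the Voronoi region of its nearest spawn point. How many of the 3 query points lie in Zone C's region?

1

(5, 1) — d² to each: Zone A:130, Zone B:200, Zone C:353 → nearest is Zone A
(18, 12) — d² to each: Zone A:256, Zone B:234, Zone C:61 → nearest is Zone C
(9, 6) — d² to each: Zone A:85, Zone B:117, Zone C:160 → nearest is Zone A
1 of the 3 points has Zone C as nearest.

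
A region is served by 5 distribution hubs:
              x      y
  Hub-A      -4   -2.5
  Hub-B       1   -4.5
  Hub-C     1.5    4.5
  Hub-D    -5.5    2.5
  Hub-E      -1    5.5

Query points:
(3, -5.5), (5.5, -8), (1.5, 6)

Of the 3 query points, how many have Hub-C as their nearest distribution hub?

1

(3, -5.5) — d² to each: Hub-A:58, Hub-B:5, Hub-C:102.25, Hub-D:136.25, Hub-E:137 → nearest is Hub-B
(5.5, -8) — d² to each: Hub-A:120.5, Hub-B:32.5, Hub-C:172.25, Hub-D:231.25, Hub-E:224.5 → nearest is Hub-B
(1.5, 6) — d² to each: Hub-A:102.5, Hub-B:110.5, Hub-C:2.25, Hub-D:61.25, Hub-E:6.5 → nearest is Hub-C
1 of the 3 points has Hub-C as nearest.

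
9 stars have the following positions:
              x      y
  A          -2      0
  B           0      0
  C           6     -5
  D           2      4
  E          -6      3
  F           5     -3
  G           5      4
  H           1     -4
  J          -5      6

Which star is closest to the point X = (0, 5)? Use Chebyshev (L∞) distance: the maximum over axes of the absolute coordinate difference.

D

d(X,A) = max(2, 5) = 5
d(X,B) = max(0, 5) = 5
d(X,C) = max(6, 10) = 10
d(X,D) = max(2, 1) = 2
d(X,E) = max(6, 2) = 6
d(X,F) = max(5, 8) = 8
d(X,G) = max(5, 1) = 5
d(X,H) = max(1, 9) = 9
d(X,J) = max(5, 1) = 5
D is nearest.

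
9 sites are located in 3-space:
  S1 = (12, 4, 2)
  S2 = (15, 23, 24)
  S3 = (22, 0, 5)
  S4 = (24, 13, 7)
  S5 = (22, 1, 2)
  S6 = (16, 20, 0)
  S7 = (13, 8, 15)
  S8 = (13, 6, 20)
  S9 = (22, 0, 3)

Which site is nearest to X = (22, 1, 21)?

Since √ is increasing, it suffices to compare squared distances:
|XS1|² = (22−12)² + (1−4)² + (21−2)² = 100 + 9 + 361 = 470
|XS2|² = (22−15)² + (1−23)² + (21−24)² = 49 + 484 + 9 = 542
|XS3|² = (22−22)² + (1−0)² + (21−5)² = 0 + 1 + 256 = 257
|XS4|² = (22−24)² + (1−13)² + (21−7)² = 4 + 144 + 196 = 344
|XS5|² = (22−22)² + (1−1)² + (21−2)² = 0 + 0 + 361 = 361
|XS6|² = (22−16)² + (1−20)² + (21−0)² = 36 + 361 + 441 = 838
|XS7|² = (22−13)² + (1−8)² + (21−15)² = 81 + 49 + 36 = 166
|XS8|² = (22−13)² + (1−6)² + (21−20)² = 81 + 25 + 1 = 107
|XS9|² = (22−22)² + (1−0)² + (21−3)² = 0 + 1 + 324 = 325
Minimum is at S8.

S8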